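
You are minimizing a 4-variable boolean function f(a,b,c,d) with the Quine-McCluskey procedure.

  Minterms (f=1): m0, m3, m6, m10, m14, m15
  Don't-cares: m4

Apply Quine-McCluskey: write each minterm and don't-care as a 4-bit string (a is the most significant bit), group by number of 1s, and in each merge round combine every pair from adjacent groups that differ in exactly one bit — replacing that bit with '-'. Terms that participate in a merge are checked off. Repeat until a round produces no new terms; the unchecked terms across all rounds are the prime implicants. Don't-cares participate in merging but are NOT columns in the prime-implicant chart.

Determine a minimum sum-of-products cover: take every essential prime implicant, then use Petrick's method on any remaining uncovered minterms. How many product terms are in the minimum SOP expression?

Round 0: 0000✓ 0011 0100✓ 0110✓ 1010✓ 1110✓ 1111✓
Round 1: -110 0-00 01-0 1-10 111-
PIs = {-110, 0-00, 0011, 01-0, 1-10, 111-}
Coverage chart:
  m0: 0-00 ←essential
  m3: 0011 ←essential
  m6: -110,01-0
  m10: 1-10 ←essential
  m14: -110,1-10,111-
  m15: 111- ←essential
Essential: 0-00, 0011, 1-10, 111-
Petrick residual → -110
Min cover (5 terms): bcd' + a'c'd' + a'b'cd + acd' + abc

5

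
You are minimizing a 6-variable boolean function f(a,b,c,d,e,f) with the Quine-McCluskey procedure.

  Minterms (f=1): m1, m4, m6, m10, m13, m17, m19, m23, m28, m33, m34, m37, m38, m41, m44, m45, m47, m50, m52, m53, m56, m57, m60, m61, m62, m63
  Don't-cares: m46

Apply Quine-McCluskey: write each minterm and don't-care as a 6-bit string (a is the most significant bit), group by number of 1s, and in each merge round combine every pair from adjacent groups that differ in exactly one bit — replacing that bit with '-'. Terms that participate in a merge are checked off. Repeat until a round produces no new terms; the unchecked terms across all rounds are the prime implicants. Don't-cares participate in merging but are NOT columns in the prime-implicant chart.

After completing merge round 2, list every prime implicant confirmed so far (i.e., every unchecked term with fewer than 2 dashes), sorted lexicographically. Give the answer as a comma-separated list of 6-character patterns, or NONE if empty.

Round 0: 000001✓ 000100✓ 000110✓ 001010 001101✓ 010001✓ 010011✓ 010111✓ 011100✓ 100001✓ 100010✓ 100101✓ 100110✓ 101001✓ 101100✓ 101101✓ 101110✓ 101111✓ 110010✓ 110100✓ 110101✓ 111000✓ 111001✓ 111100✓ 111101✓ 111110✓ 111111✓
Round 1: -00001 -00110 -01101 -11100 0-0001 0001-0 010-11 0100-1 1-0010 1-0101✓ 1-1001✓ 1-1100✓ 1-1101✓ 1-1110✓ 1-1111✓ 10-001✓ 10-101✓ 10-110 100-01✓ 100-10 101-01✓ 1011-0✓ 1011-1✓ 10110-✓ 10111-✓ 11-100✓ 11-101✓ 11010-✓ 111-00✓ 111-01✓ 11100-✓ 1111-0✓ 1111-1✓ 11110-✓ 11111-✓
Round 2: 1--101 1-1-01 1-11-0✓ 1-11-1✓ 1-110-✓ 1-111-✓ 10--01 1011--✓ 11-10- 111-0- 1111--✓
Round 3: 1-11--
PIs = {-00001, -00110, -01101, -11100, 0-0001, 0001-0, 001010, 010-11, 0100-1, 1--101, 1-0010, 1-1-01, 1-11--, 10--01, 10-110, 100-10, 11-10-, 111-0-}

-00001, -00110, -01101, -11100, 0-0001, 0001-0, 001010, 010-11, 0100-1, 1-0010, 10-110, 100-10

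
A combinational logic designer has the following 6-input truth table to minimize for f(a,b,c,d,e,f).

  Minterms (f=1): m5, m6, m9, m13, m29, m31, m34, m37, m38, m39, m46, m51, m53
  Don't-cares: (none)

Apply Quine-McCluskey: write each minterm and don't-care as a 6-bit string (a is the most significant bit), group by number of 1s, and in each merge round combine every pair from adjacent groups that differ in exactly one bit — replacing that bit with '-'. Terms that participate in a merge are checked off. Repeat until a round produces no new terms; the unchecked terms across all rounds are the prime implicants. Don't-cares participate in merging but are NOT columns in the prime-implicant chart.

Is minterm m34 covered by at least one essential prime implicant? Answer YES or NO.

size-2^0 implicants → 000101(✓)  000110(✓)  001001(✓)  001101(✓)  011101(✓)  011111(✓)  100010(✓)  100101(✓)  100110(✓)  100111(✓)  101110(✓)  110011  110101(✓)
size-2^1 implicants → -00101  -00110  0-1101  00-101  001-01  0111-1  1-0101  10-110  100-10  1001-1  10011-
Unchecked terms (primes): -00101, -00110, 0-1101, 00-101, 001-01, 0111-1, 1-0101, 10-110, 100-10, 1001-1, 10011-, 110011
Minterm coverage:
  m5 ⊆ -00101,00-101
  m6 ⊆ -00110 [E]
  m9 ⊆ 001-01 [E]
  m13 ⊆ 0-1101,00-101,001-01
  m29 ⊆ 0-1101,0111-1
  m31 ⊆ 0111-1 [E]
  m34 ⊆ 100-10 [E]
  m37 ⊆ -00101,1-0101,1001-1
  m38 ⊆ -00110,10-110,100-10,10011-
  m39 ⊆ 1001-1,10011-
  m46 ⊆ 10-110 [E]
  m51 ⊆ 110011 [E]
  m53 ⊆ 1-0101 [E]
E = {-00110, 001-01, 0111-1, 1-0101, 10-110, 100-10, 110011}

YES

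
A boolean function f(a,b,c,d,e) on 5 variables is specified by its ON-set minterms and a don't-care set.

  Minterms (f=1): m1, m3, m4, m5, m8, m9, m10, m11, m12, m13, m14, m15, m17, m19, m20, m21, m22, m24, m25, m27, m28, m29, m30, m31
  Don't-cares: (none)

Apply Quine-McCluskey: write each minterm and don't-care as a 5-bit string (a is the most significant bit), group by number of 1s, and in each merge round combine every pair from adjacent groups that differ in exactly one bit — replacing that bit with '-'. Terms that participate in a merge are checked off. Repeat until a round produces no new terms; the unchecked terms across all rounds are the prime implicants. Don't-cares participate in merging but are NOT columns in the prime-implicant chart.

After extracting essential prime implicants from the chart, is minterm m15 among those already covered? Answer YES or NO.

YES

[col 0] 00001*, 00011*, 00100*, 00101*, 01000*, 01001*, 01010*, 01011*, 01100*, 01101*, 01110*, 01111*, 10001*, 10011*, 10100*, 10101*, 10110*, 11000*, 11001*, 11011*, 11100*, 11101*, 11110*, 11111*
[col 1] -0001*, -0011*, -0100*, -0101*, -1000*, -1001*, -1011*, -1100*, -1101*, -1110*, -1111*, 0-001*, 0-011*, 0-100*, 0-101*, 00-01*, 000-1*, 0010-*, 01-00*, 01-01*, 01-10*, 01-11*, 010-0*, 010-1*, 0100-*, 0101-*, 011-0*, 011-1*, 0110-*, 0111-*, 1-001*, 1-011*, 1-100*, 1-101*, 1-110*, 10-01*, 100-1*, 101-0*, 1010-*, 11-00*, 11-01*, 11-11*, 110-1*, 1100-*, 111-0*, 111-1*, 1110-*, 1111-*
[col 2] --001*, --011*, --100*, --101*, -0-01*, -00-1*, -010-*, -1-00*, -1-01*, -1-11*, -10-1*, -100-*, -11-0*, -11-1*, -110-*, -111-*, 0--01*, 0-0-1*, 0-10-*, 01--0*, 01--1*, 01-0-*, 01-1-*, 010--*, 011--*, 1--01*, 1-0-1*, 1-1-0, 1-10-*, 11--1*, 11-0-*, 111--*
[col 3] ---01, --0-1, --10-, -1--1, -1-0-, -11--, 01---
Prime implicants: ---01, --0-1, --10-, -1--1, -1-0-, -11--, 01---, 1-1-0
PI chart (minterm → PIs covering it):
  1 | ---01,--0-1
  3 | --0-1  (sole → essential)
  4 | --10-  (sole → essential)
  5 | ---01,--10-
  8 | -1-0-,01---
  9 | ---01,--0-1,-1--1,-1-0-,01---
  10 | 01---  (sole → essential)
  11 | --0-1,-1--1,01---
  12 | --10-,-1-0-,-11--,01---
  13 | ---01,--10-,-1--1,-1-0-,-11--,01---
  14 | -11--,01---
  15 | -1--1,-11--,01---
  17 | ---01,--0-1
  19 | --0-1  (sole → essential)
  20 | --10-,1-1-0
  21 | ---01,--10-
  22 | 1-1-0  (sole → essential)
  24 | -1-0-  (sole → essential)
  25 | ---01,--0-1,-1--1,-1-0-
  27 | --0-1,-1--1
  28 | --10-,-1-0-,-11--,1-1-0
  29 | ---01,--10-,-1--1,-1-0-,-11--
  30 | -11--,1-1-0
  31 | -1--1,-11--
Essential prime implicants: --0-1, --10-, -1-0-, 01---, 1-1-0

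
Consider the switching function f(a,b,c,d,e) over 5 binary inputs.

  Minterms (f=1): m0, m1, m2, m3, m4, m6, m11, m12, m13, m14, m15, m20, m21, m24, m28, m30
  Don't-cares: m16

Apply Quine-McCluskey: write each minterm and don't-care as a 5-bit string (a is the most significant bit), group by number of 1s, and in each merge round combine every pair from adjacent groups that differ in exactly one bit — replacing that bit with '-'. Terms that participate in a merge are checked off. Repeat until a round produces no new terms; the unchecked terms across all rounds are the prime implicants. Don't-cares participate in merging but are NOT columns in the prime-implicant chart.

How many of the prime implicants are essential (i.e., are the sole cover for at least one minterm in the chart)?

[col 0] 00000*, 00001*, 00010*, 00011*, 00100*, 00110*, 01011*, 01100*, 01101*, 01110*, 01111*, 10000*, 10100*, 10101*, 11000*, 11100*, 11110*
[col 1] -0000*, -0100*, -1100*, -1110*, 0-011, 0-100*, 0-110*, 00-00*, 00-10*, 000-0*, 000-1*, 0000-*, 0001-*, 001-0*, 01-11, 011-0*, 011-1*, 0110-*, 0111-*, 1-000*, 1-100*, 10-00*, 1010-, 11-00*, 111-0*
[col 2] --100, -0-00, -11-0, 0-1-0, 00--0, 000--, 011--, 1--00
Prime implicants: --100, -0-00, -11-0, 0-011, 0-1-0, 00--0, 000--, 01-11, 011--, 1--00, 1010-
PI chart (minterm → PIs covering it):
  0 | -0-00,00--0,000--
  1 | 000--  (sole → essential)
  2 | 00--0,000--
  3 | 0-011,000--
  4 | --100,-0-00,0-1-0,00--0
  6 | 0-1-0,00--0
  11 | 0-011,01-11
  12 | --100,-11-0,0-1-0,011--
  13 | 011--  (sole → essential)
  14 | -11-0,0-1-0,011--
  15 | 01-11,011--
  20 | --100,-0-00,1--00,1010-
  21 | 1010-  (sole → essential)
  24 | 1--00  (sole → essential)
  28 | --100,-11-0,1--00
  30 | -11-0  (sole → essential)
Essential prime implicants: -11-0, 000--, 011--, 1--00, 1010-

5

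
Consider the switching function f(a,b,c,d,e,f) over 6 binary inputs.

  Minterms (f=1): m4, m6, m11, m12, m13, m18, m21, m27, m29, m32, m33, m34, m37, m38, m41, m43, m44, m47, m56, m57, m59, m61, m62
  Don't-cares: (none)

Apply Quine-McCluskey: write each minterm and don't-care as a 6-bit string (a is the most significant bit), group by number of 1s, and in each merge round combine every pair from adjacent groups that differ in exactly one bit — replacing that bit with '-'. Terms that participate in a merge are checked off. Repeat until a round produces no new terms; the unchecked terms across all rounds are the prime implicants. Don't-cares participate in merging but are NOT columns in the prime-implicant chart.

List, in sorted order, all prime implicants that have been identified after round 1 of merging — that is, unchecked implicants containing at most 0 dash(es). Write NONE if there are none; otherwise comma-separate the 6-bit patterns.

010010, 111110

size-2^0 implicants → 000100(✓)  000110(✓)  001011(✓)  001100(✓)  001101(✓)  010010  010101(✓)  011011(✓)  011101(✓)  100000(✓)  100001(✓)  100010(✓)  100101(✓)  100110(✓)  101001(✓)  101011(✓)  101100(✓)  101111(✓)  111000(✓)  111001(✓)  111011(✓)  111101(✓)  111110
size-2^1 implicants → -00110  -01011(✓)  -01100  -11011(✓)  -11101  0-1011(✓)  0-1101  00-100  0001-0  00110-  01-101  1-1001(✓)  1-1011(✓)  10-001  100-01  100-10  1000-0  10000-  101-11  1010-1(✓)  111-01  1110-1(✓)  11100-
size-2^2 implicants → --1011  1-10-1
Unchecked terms (primes): --1011, -00110, -01100, -11101, 0-1101, 00-100, 0001-0, 00110-, 01-101, 010010, 1-10-1, 10-001, 100-01, 100-10, 1000-0, 10000-, 101-11, 111-01, 11100-, 111110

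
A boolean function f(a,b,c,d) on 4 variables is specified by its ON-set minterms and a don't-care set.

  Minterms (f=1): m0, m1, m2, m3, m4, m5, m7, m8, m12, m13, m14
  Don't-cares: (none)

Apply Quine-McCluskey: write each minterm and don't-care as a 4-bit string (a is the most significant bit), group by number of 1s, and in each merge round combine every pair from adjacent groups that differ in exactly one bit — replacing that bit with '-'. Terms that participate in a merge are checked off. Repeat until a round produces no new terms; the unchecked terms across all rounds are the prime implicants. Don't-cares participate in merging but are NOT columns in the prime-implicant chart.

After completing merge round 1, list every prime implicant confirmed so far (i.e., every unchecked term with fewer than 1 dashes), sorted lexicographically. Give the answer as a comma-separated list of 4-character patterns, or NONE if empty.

[col 0] 0000*, 0001*, 0010*, 0011*, 0100*, 0101*, 0111*, 1000*, 1100*, 1101*, 1110*
[col 1] -000*, -100*, -101*, 0-00*, 0-01*, 0-11*, 00-0*, 00-1*, 000-*, 001-*, 01-1*, 010-*, 1-00*, 11-0, 110-*
[col 2] --00, -10-, 0--1, 0-0-, 00--
Prime implicants: --00, -10-, 0--1, 0-0-, 00--, 11-0

NONE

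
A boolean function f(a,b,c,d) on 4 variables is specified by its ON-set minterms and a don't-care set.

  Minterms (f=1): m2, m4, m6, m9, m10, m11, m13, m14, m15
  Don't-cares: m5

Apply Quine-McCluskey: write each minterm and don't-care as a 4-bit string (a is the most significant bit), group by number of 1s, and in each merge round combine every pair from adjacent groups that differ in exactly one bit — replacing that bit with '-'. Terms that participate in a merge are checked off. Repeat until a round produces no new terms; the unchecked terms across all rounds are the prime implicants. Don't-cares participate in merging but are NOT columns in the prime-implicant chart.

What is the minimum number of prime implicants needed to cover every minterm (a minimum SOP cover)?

3

size-2^0 implicants → 0010(✓)  0100(✓)  0101(✓)  0110(✓)  1001(✓)  1010(✓)  1011(✓)  1101(✓)  1110(✓)  1111(✓)
size-2^1 implicants → -010(✓)  -101  -110(✓)  0-10(✓)  01-0  010-  1-01(✓)  1-10(✓)  1-11(✓)  10-1(✓)  101-(✓)  11-1(✓)  111-(✓)
size-2^2 implicants → --10  1--1  1-1-
Unchecked terms (primes): --10, -101, 01-0, 010-, 1--1, 1-1-
Minterm coverage:
  m2 ⊆ --10 [E]
  m4 ⊆ 01-0,010-
  m6 ⊆ --10,01-0
  m9 ⊆ 1--1 [E]
  m10 ⊆ --10,1-1-
  m11 ⊆ 1--1,1-1-
  m13 ⊆ -101,1--1
  m14 ⊆ --10,1-1-
  m15 ⊆ 1--1,1-1-
E = {--10, 1--1}
Petrick residual → 01-0
Cover = cd' + a'bd' + ad  |cover|=3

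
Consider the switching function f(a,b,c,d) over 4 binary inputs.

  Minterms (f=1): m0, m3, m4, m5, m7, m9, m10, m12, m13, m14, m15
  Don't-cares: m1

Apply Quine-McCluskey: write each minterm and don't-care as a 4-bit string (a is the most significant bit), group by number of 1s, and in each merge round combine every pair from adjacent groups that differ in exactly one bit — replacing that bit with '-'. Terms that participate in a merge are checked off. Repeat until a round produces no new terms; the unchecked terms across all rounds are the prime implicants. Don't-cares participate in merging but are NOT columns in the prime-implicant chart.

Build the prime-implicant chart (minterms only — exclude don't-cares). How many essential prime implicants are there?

4

[col 0] 0000*, 0001*, 0011*, 0100*, 0101*, 0111*, 1001*, 1010*, 1100*, 1101*, 1110*, 1111*
[col 1] -001*, -100*, -101*, -111*, 0-00*, 0-01*, 0-11*, 00-1*, 000-*, 01-1*, 010-*, 1-01*, 1-10, 11-0*, 11-1*, 110-*, 111-*
[col 2] --01, -1-1, -10-, 0--1, 0-0-, 11--
Prime implicants: --01, -1-1, -10-, 0--1, 0-0-, 1-10, 11--
PI chart (minterm → PIs covering it):
  0 | 0-0-  (sole → essential)
  3 | 0--1  (sole → essential)
  4 | -10-,0-0-
  5 | --01,-1-1,-10-,0--1,0-0-
  7 | -1-1,0--1
  9 | --01  (sole → essential)
  10 | 1-10  (sole → essential)
  12 | -10-,11--
  13 | --01,-1-1,-10-,11--
  14 | 1-10,11--
  15 | -1-1,11--
Essential prime implicants: --01, 0--1, 0-0-, 1-10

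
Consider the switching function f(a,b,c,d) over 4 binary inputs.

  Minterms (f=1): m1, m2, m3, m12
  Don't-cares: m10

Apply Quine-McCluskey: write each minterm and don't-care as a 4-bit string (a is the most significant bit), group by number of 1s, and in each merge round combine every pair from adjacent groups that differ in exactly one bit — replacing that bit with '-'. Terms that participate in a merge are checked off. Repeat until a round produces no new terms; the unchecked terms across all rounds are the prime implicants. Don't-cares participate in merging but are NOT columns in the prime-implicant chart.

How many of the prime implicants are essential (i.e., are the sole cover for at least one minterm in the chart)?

size-2^0 implicants → 0001(✓)  0010(✓)  0011(✓)  1010(✓)  1100
size-2^1 implicants → -010  00-1  001-
Unchecked terms (primes): -010, 00-1, 001-, 1100
Minterm coverage:
  m1 ⊆ 00-1 [E]
  m2 ⊆ -010,001-
  m3 ⊆ 00-1,001-
  m12 ⊆ 1100 [E]
E = {00-1, 1100}

2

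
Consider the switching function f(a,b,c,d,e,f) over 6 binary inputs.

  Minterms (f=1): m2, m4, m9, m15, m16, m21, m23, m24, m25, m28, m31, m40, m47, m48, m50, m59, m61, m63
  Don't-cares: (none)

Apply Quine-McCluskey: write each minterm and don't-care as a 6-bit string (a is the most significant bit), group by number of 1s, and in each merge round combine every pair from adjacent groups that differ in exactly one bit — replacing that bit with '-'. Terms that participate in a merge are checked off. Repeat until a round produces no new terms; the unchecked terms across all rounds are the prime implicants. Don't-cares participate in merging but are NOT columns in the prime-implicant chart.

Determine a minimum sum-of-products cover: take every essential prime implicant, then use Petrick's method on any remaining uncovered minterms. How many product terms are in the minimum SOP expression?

Round 0: 000010 000100 001001✓ 001111✓ 010000✓ 010101✓ 010111✓ 011000✓ 011001✓ 011100✓ 011111✓ 101000 101111✓ 110000✓ 110010✓ 111011✓ 111101✓ 111111✓
Round 1: -01111✓ -10000 -11111✓ 0-1001 0-1111✓ 01-000 01-111 0101-1 011-00 01100- 1-1111✓ 1100-0 111-11 1111-1
Round 2: --1111
PIs = {--1111, -10000, 0-1001, 000010, 000100, 01-000, 01-111, 0101-1, 011-00, 01100-, 101000, 1100-0, 111-11, 1111-1}
Coverage chart:
  m2: 000010 ←essential
  m4: 000100 ←essential
  m9: 0-1001 ←essential
  m15: --1111 ←essential
  m16: -10000,01-000
  m21: 0101-1 ←essential
  m23: 01-111,0101-1
  m24: 01-000,011-00,01100-
  m25: 0-1001,01100-
  m28: 011-00 ←essential
  m31: --1111,01-111
  m40: 101000 ←essential
  m47: --1111 ←essential
  m48: -10000,1100-0
  m50: 1100-0 ←essential
  m59: 111-11 ←essential
  m61: 1111-1 ←essential
  m63: --1111,111-11,1111-1
Essential: --1111, 0-1001, 000010, 000100, 0101-1, 011-00, 101000, 1100-0, 111-11, 1111-1
Petrick residual → -10000
Min cover (11 terms): cdef + bc'd'e'f' + a'cd'e'f + a'b'c'd'ef' + a'b'c'de'f' + a'bc'df + a'bce'f' + ab'cd'e'f' + abc'd'f' + abcef + abcdf

11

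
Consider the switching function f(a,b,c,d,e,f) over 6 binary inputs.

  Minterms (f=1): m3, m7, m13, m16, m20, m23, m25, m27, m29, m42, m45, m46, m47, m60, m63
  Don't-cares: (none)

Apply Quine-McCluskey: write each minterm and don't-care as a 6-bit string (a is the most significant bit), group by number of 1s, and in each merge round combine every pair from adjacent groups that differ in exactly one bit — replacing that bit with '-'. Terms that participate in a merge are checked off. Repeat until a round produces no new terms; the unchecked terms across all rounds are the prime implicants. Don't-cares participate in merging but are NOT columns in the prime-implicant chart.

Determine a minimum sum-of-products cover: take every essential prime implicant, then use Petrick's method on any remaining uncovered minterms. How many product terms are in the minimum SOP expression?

9

size-2^0 implicants → 000011(✓)  000111(✓)  001101(✓)  010000(✓)  010100(✓)  010111(✓)  011001(✓)  011011(✓)  011101(✓)  101010(✓)  101101(✓)  101110(✓)  101111(✓)  111100  111111(✓)
size-2^1 implicants → -01101  0-0111  0-1101  000-11  010-00  011-01  0110-1  1-1111  101-10  1011-1  10111-
Unchecked terms (primes): -01101, 0-0111, 0-1101, 000-11, 010-00, 011-01, 0110-1, 1-1111, 101-10, 1011-1, 10111-, 111100
Minterm coverage:
  m3 ⊆ 000-11 [E]
  m7 ⊆ 0-0111,000-11
  m13 ⊆ -01101,0-1101
  m16 ⊆ 010-00 [E]
  m20 ⊆ 010-00 [E]
  m23 ⊆ 0-0111 [E]
  m25 ⊆ 011-01,0110-1
  m27 ⊆ 0110-1 [E]
  m29 ⊆ 0-1101,011-01
  m42 ⊆ 101-10 [E]
  m45 ⊆ -01101,1011-1
  m46 ⊆ 101-10,10111-
  m47 ⊆ 1-1111,1011-1,10111-
  m60 ⊆ 111100 [E]
  m63 ⊆ 1-1111 [E]
E = {0-0111, 000-11, 010-00, 0110-1, 1-1111, 101-10, 111100}
Petrick residual → -01101, 0-1101
Cover = b'cde'f + a'c'def + a'cde'f + a'b'c'ef + a'bc'e'f' + a'bcd'f + acdef + ab'cef' + abcde'f'  |cover|=9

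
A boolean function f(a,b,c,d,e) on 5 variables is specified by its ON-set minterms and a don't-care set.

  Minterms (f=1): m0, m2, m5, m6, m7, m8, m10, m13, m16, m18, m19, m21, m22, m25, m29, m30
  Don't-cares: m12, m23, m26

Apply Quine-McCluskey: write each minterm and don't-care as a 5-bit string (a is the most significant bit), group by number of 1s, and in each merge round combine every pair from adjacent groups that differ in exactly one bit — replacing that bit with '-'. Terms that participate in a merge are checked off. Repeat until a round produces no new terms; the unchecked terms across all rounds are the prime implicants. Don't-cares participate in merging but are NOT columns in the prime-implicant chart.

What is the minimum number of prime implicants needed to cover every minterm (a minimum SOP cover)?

7

[col 0] 00000*, 00010*, 00101*, 00110*, 00111*, 01000*, 01010*, 01100*, 01101*, 10000*, 10010*, 10011*, 10101*, 10110*, 10111*, 11001*, 11010*, 11101*, 11110*
[col 1] -0000*, -0010*, -0101*, -0110*, -0111*, -1010*, -1101*, 0-000*, 0-010*, 0-101*, 00-10*, 000-0*, 001-1*, 0011-*, 01-00, 010-0*, 0110-, 1-010*, 1-101*, 1-110*, 10-10*, 10-11*, 100-0*, 1001-*, 101-1*, 1011-*, 11-01, 11-10*
[col 2] --010, --101, -0-10, -00-0, -01-1, -011-, 0-0-0, 1--10, 10-1-
Prime implicants: --010, --101, -0-10, -00-0, -01-1, -011-, 0-0-0, 01-00, 0110-, 1--10, 10-1-, 11-01
PI chart (minterm → PIs covering it):
  0 | -00-0,0-0-0
  2 | --010,-0-10,-00-0,0-0-0
  5 | --101,-01-1
  6 | -0-10,-011-
  7 | -01-1,-011-
  8 | 0-0-0,01-00
  10 | --010,0-0-0
  13 | --101,0110-
  16 | -00-0  (sole → essential)
  18 | --010,-0-10,-00-0,1--10,10-1-
  19 | 10-1-  (sole → essential)
  21 | --101,-01-1
  22 | -0-10,-011-,1--10,10-1-
  25 | 11-01  (sole → essential)
  29 | --101,11-01
  30 | 1--10  (sole → essential)
Essential prime implicants: -00-0, 1--10, 10-1-, 11-01
Petrick residual → --101, -011-, 0-0-0
Minimum SOP uses 7 PIs: cd'e + b'c'e' + b'cd + a'c'e' + ade' + ab'd + abd'e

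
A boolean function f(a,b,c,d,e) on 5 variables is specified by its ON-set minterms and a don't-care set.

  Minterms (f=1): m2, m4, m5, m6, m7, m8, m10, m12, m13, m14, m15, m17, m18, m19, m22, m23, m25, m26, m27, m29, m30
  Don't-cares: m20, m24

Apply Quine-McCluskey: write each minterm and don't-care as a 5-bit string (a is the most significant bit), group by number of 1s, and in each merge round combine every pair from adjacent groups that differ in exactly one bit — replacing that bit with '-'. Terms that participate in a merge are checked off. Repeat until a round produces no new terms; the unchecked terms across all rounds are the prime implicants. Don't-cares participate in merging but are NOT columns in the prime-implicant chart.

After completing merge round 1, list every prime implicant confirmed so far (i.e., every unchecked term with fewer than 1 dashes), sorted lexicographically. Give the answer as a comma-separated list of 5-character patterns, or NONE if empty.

NONE

size-2^0 implicants → 00010(✓)  00100(✓)  00101(✓)  00110(✓)  00111(✓)  01000(✓)  01010(✓)  01100(✓)  01101(✓)  01110(✓)  01111(✓)  10001(✓)  10010(✓)  10011(✓)  10100(✓)  10110(✓)  10111(✓)  11000(✓)  11001(✓)  11010(✓)  11011(✓)  11101(✓)  11110(✓)
size-2^1 implicants → -0010(✓)  -0100(✓)  -0110(✓)  -0111(✓)  -1000(✓)  -1010(✓)  -1101  -1110(✓)  0-010(✓)  0-100(✓)  0-101(✓)  0-110(✓)  0-111(✓)  00-10(✓)  001-0(✓)  001-1(✓)  0010-(✓)  0011-(✓)  01-00(✓)  01-10(✓)  010-0(✓)  011-0(✓)  011-1(✓)  0110-(✓)  0111-(✓)  1-001(✓)  1-010(✓)  1-011(✓)  1-110(✓)  10-10(✓)  10-11(✓)  100-1(✓)  1001-(✓)  101-0(✓)  1011-(✓)  11-01  11-10(✓)  110-0(✓)  110-1(✓)  1100-(✓)  1101-(✓)
size-2^2 implicants → --010(✓)  --110(✓)  -0-10(✓)  -01-0  -011-  -1-10(✓)  -10-0  0--10(✓)  0-1-0(✓)  0-1-1(✓)  0-10-(✓)  0-11-(✓)  001--(✓)  01--0  011--(✓)  1--10(✓)  1-0-1  1-01-  10-1-  110--
size-2^3 implicants → ---10  0-1--
Unchecked terms (primes): ---10, -01-0, -011-, -10-0, -1101, 0-1--, 01--0, 1-0-1, 1-01-, 10-1-, 11-01, 110--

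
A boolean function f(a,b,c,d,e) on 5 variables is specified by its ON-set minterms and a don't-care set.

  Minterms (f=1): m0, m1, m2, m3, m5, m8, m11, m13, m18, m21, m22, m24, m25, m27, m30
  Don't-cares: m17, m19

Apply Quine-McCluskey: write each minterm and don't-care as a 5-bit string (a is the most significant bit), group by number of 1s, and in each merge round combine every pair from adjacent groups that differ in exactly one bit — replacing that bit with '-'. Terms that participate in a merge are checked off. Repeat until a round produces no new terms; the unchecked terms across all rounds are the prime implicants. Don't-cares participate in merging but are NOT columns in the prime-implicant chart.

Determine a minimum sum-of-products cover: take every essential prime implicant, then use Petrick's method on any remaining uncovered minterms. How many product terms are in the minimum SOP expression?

7

Round 0: 00000✓ 00001✓ 00010✓ 00011✓ 00101✓ 01000✓ 01011✓ 01101✓ 10001✓ 10010✓ 10011✓ 10101✓ 10110✓ 11000✓ 11001✓ 11011✓ 11110✓
Round 1: -0001✓ -0010✓ -0011✓ -0101✓ -1000 -1011✓ 0-000 0-011✓ 0-101 00-01✓ 000-0✓ 000-1✓ 0000-✓ 0001-✓ 1-001✓ 1-011✓ 1-110 10-01✓ 10-10 100-1✓ 1001-✓ 110-1✓ 1100-
Round 2: --011 -0-01 -00-1 -001- 000-- 1-0-1
PIs = {--011, -0-01, -00-1, -001-, -1000, 0-000, 0-101, 000--, 1-0-1, 1-110, 10-10, 1100-}
Coverage chart:
  m0: 0-000,000--
  m1: -0-01,-00-1,000--
  m2: -001-,000--
  m3: --011,-00-1,-001-,000--
  m5: -0-01,0-101
  m8: -1000,0-000
  m11: --011 ←essential
  m13: 0-101 ←essential
  m18: -001-,10-10
  m21: -0-01 ←essential
  m22: 1-110,10-10
  m24: -1000,1100-
  m25: 1-0-1,1100-
  m27: --011,1-0-1
  m30: 1-110 ←essential
Essential: --011, -0-01, 0-101, 1-110
Petrick residual → -001-, 0-000, 1100-
Min cover (7 terms): c'de + b'd'e + b'c'd + a'c'd'e' + a'cd'e + acde' + abc'd'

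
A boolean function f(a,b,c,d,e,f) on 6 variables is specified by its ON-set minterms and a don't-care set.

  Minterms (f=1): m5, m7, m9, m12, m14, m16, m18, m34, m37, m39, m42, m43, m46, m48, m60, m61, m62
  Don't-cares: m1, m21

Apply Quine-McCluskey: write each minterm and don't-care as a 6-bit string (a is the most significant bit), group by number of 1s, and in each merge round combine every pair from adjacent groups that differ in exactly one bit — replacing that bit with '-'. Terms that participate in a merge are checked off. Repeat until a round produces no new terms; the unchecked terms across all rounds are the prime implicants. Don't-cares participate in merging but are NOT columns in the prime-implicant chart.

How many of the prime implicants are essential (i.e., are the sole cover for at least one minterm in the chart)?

size-2^0 implicants → 000001(✓)  000101(✓)  000111(✓)  001001(✓)  001100(✓)  001110(✓)  010000(✓)  010010(✓)  010101(✓)  100010(✓)  100101(✓)  100111(✓)  101010(✓)  101011(✓)  101110(✓)  110000(✓)  111100(✓)  111101(✓)  111110(✓)
size-2^1 implicants → -00101(✓)  -00111(✓)  -01110  -10000  0-0101  00-001  000-01  0001-1(✓)  0011-0  0100-0  1-1110  10-010  1001-1(✓)  101-10  10101-  1111-0  11110-
size-2^2 implicants → -001-1
Unchecked terms (primes): -001-1, -01110, -10000, 0-0101, 00-001, 000-01, 0011-0, 0100-0, 1-1110, 10-010, 101-10, 10101-, 1111-0, 11110-
Minterm coverage:
  m5 ⊆ -001-1,0-0101,000-01
  m7 ⊆ -001-1 [E]
  m9 ⊆ 00-001 [E]
  m12 ⊆ 0011-0 [E]
  m14 ⊆ -01110,0011-0
  m16 ⊆ -10000,0100-0
  m18 ⊆ 0100-0 [E]
  m34 ⊆ 10-010 [E]
  m37 ⊆ -001-1 [E]
  m39 ⊆ -001-1 [E]
  m42 ⊆ 10-010,101-10,10101-
  m43 ⊆ 10101- [E]
  m46 ⊆ -01110,1-1110,101-10
  m48 ⊆ -10000 [E]
  m60 ⊆ 1111-0,11110-
  m61 ⊆ 11110- [E]
  m62 ⊆ 1-1110,1111-0
E = {-001-1, -10000, 00-001, 0011-0, 0100-0, 10-010, 10101-, 11110-}

8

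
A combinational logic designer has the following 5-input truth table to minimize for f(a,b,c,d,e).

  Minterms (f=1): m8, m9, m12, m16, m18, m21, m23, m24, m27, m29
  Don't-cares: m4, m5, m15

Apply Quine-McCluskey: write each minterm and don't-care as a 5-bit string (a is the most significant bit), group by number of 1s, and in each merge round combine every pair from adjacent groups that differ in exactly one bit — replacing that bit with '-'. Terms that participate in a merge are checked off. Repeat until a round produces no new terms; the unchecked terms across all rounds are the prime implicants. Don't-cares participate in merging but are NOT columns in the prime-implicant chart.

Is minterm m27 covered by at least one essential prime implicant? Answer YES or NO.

YES

Round 0: 00100✓ 00101✓ 01000✓ 01001✓ 01100✓ 01111 10000✓ 10010✓ 10101✓ 10111✓ 11000✓ 11011 11101✓
Round 1: -0101 -1000 0-100 0010- 01-00 0100- 1-000 1-101 100-0 101-1
PIs = {-0101, -1000, 0-100, 0010-, 01-00, 0100-, 01111, 1-000, 1-101, 100-0, 101-1, 11011}
Coverage chart:
  m8: -1000,01-00,0100-
  m9: 0100- ←essential
  m12: 0-100,01-00
  m16: 1-000,100-0
  m18: 100-0 ←essential
  m21: -0101,1-101,101-1
  m23: 101-1 ←essential
  m24: -1000,1-000
  m27: 11011 ←essential
  m29: 1-101 ←essential
Essential: 0100-, 1-101, 100-0, 101-1, 11011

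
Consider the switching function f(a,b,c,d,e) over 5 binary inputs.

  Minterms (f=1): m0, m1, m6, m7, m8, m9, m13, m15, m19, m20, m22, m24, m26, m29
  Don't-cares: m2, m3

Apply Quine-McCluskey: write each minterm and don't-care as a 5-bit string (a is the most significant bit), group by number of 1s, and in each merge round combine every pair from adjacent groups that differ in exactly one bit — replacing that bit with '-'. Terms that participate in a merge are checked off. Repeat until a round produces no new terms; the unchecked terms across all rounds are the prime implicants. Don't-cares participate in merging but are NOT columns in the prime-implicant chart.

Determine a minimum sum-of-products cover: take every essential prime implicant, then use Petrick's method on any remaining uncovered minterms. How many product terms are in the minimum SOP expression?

[col 0] 00000*, 00001*, 00010*, 00011*, 00110*, 00111*, 01000*, 01001*, 01101*, 01111*, 10011*, 10100*, 10110*, 11000*, 11010*, 11101*
[col 1] -0011, -0110, -1000, -1101, 0-000*, 0-001*, 0-111, 00-10*, 00-11*, 000-0*, 000-1*, 0000-*, 0001-*, 0011-*, 01-01, 0100-*, 011-1, 101-0, 110-0
[col 2] 0-00-, 00-1-, 000--
Prime implicants: -0011, -0110, -1000, -1101, 0-00-, 0-111, 00-1-, 000--, 01-01, 011-1, 101-0, 110-0
PI chart (minterm → PIs covering it):
  0 | 0-00-,000--
  1 | 0-00-,000--
  6 | -0110,00-1-
  7 | 0-111,00-1-
  8 | -1000,0-00-
  9 | 0-00-,01-01
  13 | -1101,01-01,011-1
  15 | 0-111,011-1
  19 | -0011  (sole → essential)
  20 | 101-0  (sole → essential)
  22 | -0110,101-0
  24 | -1000,110-0
  26 | 110-0  (sole → essential)
  29 | -1101  (sole → essential)
Essential prime implicants: -0011, -1101, 101-0, 110-0
Petrick residual → -0110, 0-00-, 0-111
Minimum SOP uses 7 PIs: b'c'de + b'cde' + bcd'e + a'c'd' + a'cde + ab'ce' + abc'e'

7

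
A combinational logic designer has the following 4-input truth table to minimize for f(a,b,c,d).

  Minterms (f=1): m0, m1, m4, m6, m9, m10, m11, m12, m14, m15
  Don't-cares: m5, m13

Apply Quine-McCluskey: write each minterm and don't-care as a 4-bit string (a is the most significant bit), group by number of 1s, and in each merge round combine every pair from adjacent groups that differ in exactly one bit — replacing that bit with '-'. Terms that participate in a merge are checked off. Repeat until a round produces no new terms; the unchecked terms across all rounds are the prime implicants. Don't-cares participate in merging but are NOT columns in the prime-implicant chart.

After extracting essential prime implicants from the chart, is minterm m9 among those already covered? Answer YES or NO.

NO

Round 0: 0000✓ 0001✓ 0100✓ 0101✓ 0110✓ 1001✓ 1010✓ 1011✓ 1100✓ 1101✓ 1110✓ 1111✓
Round 1: -001✓ -100✓ -101✓ -110✓ 0-00✓ 0-01✓ 000-✓ 01-0✓ 010-✓ 1-01✓ 1-10✓ 1-11✓ 10-1✓ 101-✓ 11-0✓ 11-1✓ 110-✓ 111-✓
Round 2: --01 -1-0 -10- 0-0- 1--1 1-1- 11--
PIs = {--01, -1-0, -10-, 0-0-, 1--1, 1-1-, 11--}
Coverage chart:
  m0: 0-0- ←essential
  m1: --01,0-0-
  m4: -1-0,-10-,0-0-
  m6: -1-0 ←essential
  m9: --01,1--1
  m10: 1-1- ←essential
  m11: 1--1,1-1-
  m12: -1-0,-10-,11--
  m14: -1-0,1-1-,11--
  m15: 1--1,1-1-,11--
Essential: -1-0, 0-0-, 1-1-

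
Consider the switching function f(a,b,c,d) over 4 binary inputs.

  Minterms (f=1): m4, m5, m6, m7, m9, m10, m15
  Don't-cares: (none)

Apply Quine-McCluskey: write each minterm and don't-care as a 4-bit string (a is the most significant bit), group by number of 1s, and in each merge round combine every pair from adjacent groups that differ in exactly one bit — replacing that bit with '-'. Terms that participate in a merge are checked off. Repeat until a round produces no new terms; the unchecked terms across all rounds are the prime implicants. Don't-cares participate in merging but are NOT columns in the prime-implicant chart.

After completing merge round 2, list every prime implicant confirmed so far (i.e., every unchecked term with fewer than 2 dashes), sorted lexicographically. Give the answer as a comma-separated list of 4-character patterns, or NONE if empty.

size-2^0 implicants → 0100(✓)  0101(✓)  0110(✓)  0111(✓)  1001  1010  1111(✓)
size-2^1 implicants → -111  01-0(✓)  01-1(✓)  010-(✓)  011-(✓)
size-2^2 implicants → 01--
Unchecked terms (primes): -111, 01--, 1001, 1010

-111, 1001, 1010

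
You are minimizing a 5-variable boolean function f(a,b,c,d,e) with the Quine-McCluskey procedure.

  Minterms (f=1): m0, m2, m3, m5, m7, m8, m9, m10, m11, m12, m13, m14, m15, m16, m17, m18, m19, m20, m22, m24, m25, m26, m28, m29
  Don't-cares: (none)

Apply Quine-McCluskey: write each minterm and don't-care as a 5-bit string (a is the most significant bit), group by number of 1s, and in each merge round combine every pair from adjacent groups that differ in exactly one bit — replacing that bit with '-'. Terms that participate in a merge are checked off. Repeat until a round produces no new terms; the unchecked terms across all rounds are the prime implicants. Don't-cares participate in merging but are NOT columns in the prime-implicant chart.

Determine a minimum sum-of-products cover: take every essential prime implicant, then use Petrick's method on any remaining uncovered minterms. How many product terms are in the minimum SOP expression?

Round 0: 00000✓ 00010✓ 00011✓ 00101✓ 00111✓ 01000✓ 01001✓ 01010✓ 01011✓ 01100✓ 01101✓ 01110✓ 01111✓ 10000✓ 10001✓ 10010✓ 10011✓ 10100✓ 10110✓ 11000✓ 11001✓ 11010✓ 11100✓ 11101✓
Round 1: -0000✓ -0010✓ -0011✓ -1000✓ -1001✓ -1010✓ -1100✓ -1101✓ 0-000✓ 0-010✓ 0-011✓ 0-101✓ 0-111✓ 00-11✓ 000-0✓ 0001-✓ 001-1✓ 01-00✓ 01-01✓ 01-10✓ 01-11✓ 010-0✓ 010-1✓ 0100-✓ 0101-✓ 011-0✓ 011-1✓ 0110-✓ 0111-✓ 1-000✓ 1-001✓ 1-010✓ 1-100✓ 10-00✓ 10-10✓ 100-0✓ 100-1✓ 1000-✓ 1001-✓ 101-0✓ 11-00✓ 11-01✓ 110-0✓ 1100-✓ 1110-✓
Round 2: --000✓ --010✓ -00-0✓ -001- -1-00✓ -1-01✓ -10-0✓ -100-✓ -110-✓ 0--11 0-0-0✓ 0-01- 0-1-1 01--0✓ 01--1✓ 01-0-✓ 01-1-✓ 010--✓ 011--✓ 1--00 1-0-0✓ 1-00- 10--0 100-- 11-0-✓
Round 3: --0-0 -1-0- 01---
PIs = {--0-0, -001-, -1-0-, 0--11, 0-01-, 0-1-1, 01---, 1--00, 1-00-, 10--0, 100--}
Coverage chart:
  m0: --0-0 ←essential
  m2: --0-0,-001-,0-01-
  m3: -001-,0--11,0-01-
  m5: 0-1-1 ←essential
  m7: 0--11,0-1-1
  m8: --0-0,-1-0-,01---
  m9: -1-0-,01---
  m10: --0-0,0-01-,01---
  m11: 0--11,0-01-,01---
  m12: -1-0-,01---
  m13: -1-0-,0-1-1,01---
  m14: 01--- ←essential
  m15: 0--11,0-1-1,01---
  m16: --0-0,1--00,1-00-,10--0,100--
  m17: 1-00-,100--
  m18: --0-0,-001-,10--0,100--
  m19: -001-,100--
  m20: 1--00,10--0
  m22: 10--0 ←essential
  m24: --0-0,-1-0-,1--00,1-00-
  m25: -1-0-,1-00-
  m26: --0-0 ←essential
  m28: -1-0-,1--00
  m29: -1-0- ←essential
Essential: --0-0, -1-0-, 0-1-1, 01---, 10--0
Petrick residual → -001-, 1-00-
Min cover (7 terms): c'e' + b'c'd + bd' + a'ce + a'b + ac'd' + ab'e'

7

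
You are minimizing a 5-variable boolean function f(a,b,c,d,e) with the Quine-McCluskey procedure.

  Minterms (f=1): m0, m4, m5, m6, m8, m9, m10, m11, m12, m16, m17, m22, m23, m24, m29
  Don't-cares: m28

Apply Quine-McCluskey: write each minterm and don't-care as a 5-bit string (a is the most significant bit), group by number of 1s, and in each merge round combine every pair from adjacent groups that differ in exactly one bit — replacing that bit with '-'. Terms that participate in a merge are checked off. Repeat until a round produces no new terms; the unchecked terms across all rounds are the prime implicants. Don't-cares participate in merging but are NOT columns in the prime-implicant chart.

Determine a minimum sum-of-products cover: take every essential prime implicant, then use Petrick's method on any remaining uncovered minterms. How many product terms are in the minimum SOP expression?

[col 0] 00000*, 00100*, 00101*, 00110*, 01000*, 01001*, 01010*, 01011*, 01100*, 10000*, 10001*, 10110*, 10111*, 11000*, 11100*, 11101*
[col 1] -0000*, -0110, -1000*, -1100*, 0-000*, 0-100*, 00-00*, 001-0, 0010-, 01-00*, 010-0*, 010-1*, 0100-*, 0101-*, 1-000*, 1000-, 1011-, 11-00*, 1110-
[col 2] --000, -1-00, 0--00, 010--
Prime implicants: --000, -0110, -1-00, 0--00, 001-0, 0010-, 010--, 1000-, 1011-, 1110-
PI chart (minterm → PIs covering it):
  0 | --000,0--00
  4 | 0--00,001-0,0010-
  5 | 0010-  (sole → essential)
  6 | -0110,001-0
  8 | --000,-1-00,0--00,010--
  9 | 010--  (sole → essential)
  10 | 010--  (sole → essential)
  11 | 010--  (sole → essential)
  12 | -1-00,0--00
  16 | --000,1000-
  17 | 1000-  (sole → essential)
  22 | -0110,1011-
  23 | 1011-  (sole → essential)
  24 | --000,-1-00
  29 | 1110-  (sole → essential)
Essential prime implicants: 0010-, 010--, 1000-, 1011-, 1110-
Petrick residual → --000, -0110, -1-00
Minimum SOP uses 8 PIs: c'd'e' + b'cde' + bd'e' + a'b'cd' + a'bc' + ab'c'd' + ab'cd + abcd'

8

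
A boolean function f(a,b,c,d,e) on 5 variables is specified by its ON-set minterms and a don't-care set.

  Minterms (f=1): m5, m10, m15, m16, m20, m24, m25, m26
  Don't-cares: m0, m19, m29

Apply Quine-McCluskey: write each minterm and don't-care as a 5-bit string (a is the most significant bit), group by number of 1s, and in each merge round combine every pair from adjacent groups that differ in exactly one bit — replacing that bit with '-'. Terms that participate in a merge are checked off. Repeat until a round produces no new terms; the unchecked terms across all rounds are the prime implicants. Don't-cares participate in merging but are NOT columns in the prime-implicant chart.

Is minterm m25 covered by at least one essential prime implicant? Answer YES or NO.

[col 0] 00000*, 00101, 01010*, 01111, 10000*, 10011, 10100*, 11000*, 11001*, 11010*, 11101*
[col 1] -0000, -1010, 1-000, 10-00, 11-01, 110-0, 1100-
Prime implicants: -0000, -1010, 00101, 01111, 1-000, 10-00, 10011, 11-01, 110-0, 1100-
PI chart (minterm → PIs covering it):
  5 | 00101  (sole → essential)
  10 | -1010  (sole → essential)
  15 | 01111  (sole → essential)
  16 | -0000,1-000,10-00
  20 | 10-00  (sole → essential)
  24 | 1-000,110-0,1100-
  25 | 11-01,1100-
  26 | -1010,110-0
Essential prime implicants: -1010, 00101, 01111, 10-00

NO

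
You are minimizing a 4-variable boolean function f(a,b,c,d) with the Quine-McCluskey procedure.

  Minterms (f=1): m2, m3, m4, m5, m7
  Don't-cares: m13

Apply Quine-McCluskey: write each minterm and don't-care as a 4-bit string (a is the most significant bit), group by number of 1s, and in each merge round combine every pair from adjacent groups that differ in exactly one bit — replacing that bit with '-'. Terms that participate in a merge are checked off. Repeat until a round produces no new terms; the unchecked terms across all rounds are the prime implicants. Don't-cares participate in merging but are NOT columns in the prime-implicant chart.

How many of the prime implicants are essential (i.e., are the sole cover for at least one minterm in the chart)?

2

[col 0] 0010*, 0011*, 0100*, 0101*, 0111*, 1101*
[col 1] -101, 0-11, 001-, 01-1, 010-
Prime implicants: -101, 0-11, 001-, 01-1, 010-
PI chart (minterm → PIs covering it):
  2 | 001-  (sole → essential)
  3 | 0-11,001-
  4 | 010-  (sole → essential)
  5 | -101,01-1,010-
  7 | 0-11,01-1
Essential prime implicants: 001-, 010-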